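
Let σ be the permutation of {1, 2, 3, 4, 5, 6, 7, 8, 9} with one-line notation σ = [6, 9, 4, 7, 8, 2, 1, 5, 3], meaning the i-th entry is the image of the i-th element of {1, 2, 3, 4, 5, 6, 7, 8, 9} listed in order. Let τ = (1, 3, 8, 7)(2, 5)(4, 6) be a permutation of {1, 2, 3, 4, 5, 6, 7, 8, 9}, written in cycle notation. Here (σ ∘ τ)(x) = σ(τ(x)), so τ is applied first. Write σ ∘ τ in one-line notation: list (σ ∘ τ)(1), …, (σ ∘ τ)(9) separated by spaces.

Chase each element through τ then σ: 1 → 3 → 4; 2 → 5 → 8; 3 → 8 → 5; 4 → 6 → 2; 5 → 2 → 9; 6 → 4 → 7; 7 → 1 → 6; 8 → 7 → 1; 9 → 9 → 3.
So σ ∘ τ in one-line form is 4 8 5 2 9 7 6 1 3.

4 8 5 2 9 7 6 1 3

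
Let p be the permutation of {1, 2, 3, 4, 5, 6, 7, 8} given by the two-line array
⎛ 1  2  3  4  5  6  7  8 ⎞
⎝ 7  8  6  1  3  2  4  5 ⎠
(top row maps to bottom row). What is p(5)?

The entry below 5 in the array is 3, so p(5) = 3.

3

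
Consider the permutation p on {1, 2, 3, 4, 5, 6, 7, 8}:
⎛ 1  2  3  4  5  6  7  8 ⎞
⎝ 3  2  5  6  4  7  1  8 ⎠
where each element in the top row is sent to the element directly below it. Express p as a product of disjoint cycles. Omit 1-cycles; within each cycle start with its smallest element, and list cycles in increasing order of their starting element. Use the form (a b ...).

Start at 1 and follow images: 1 → 3 → 5 → 4 → 6 → 7 → 1, giving the cycle (1 3 5 4 6 7).
Continuing from each remaining unvisited element yields (1 3 5 4 6 7).

(1 3 5 4 6 7)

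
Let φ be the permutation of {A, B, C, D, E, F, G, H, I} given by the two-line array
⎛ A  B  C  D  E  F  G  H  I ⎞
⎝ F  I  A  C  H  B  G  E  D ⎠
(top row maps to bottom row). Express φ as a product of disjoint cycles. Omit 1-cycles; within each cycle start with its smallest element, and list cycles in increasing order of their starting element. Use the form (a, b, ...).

Iterating φ from A gives A → F → B → I → D → C → A; that is the 6-cycle (A, F, B, I, D, C).
Repeating from the next unused element and collecting all non-trivial cycles gives (A, F, B, I, D, C)(E, H).

(A, F, B, I, D, C)(E, H)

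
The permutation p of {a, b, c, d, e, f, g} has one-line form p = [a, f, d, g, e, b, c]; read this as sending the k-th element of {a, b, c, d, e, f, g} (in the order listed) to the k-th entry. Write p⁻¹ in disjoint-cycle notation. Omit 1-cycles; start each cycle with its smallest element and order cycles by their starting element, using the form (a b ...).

First write p in disjoint cycles: (b f)(c d g).
The inverse reverses every cycle; in canonical form, p⁻¹ = (b f)(c g d).

(b f)(c g d)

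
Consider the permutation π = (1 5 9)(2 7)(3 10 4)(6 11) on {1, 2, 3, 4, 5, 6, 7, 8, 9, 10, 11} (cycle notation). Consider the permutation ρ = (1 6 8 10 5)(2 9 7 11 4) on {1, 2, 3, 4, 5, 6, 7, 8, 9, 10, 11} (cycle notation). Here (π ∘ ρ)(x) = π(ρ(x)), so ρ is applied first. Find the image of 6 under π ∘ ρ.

8

(π ∘ ρ)(6) = π(ρ(6)). ρ(6) = 8, then π(8) = 8. So (π ∘ ρ)(6) = 8.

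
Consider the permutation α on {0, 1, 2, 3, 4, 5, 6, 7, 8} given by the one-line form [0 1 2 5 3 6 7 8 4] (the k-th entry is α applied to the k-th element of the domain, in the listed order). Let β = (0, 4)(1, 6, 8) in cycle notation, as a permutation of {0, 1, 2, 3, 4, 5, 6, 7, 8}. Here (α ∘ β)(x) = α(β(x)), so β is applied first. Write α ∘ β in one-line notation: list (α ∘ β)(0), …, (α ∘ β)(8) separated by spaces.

(α ∘ β)(x) = α(β(x)). Computing each image: α(β(0)) = α(4) = 3, α(β(1)) = α(6) = 7, α(β(2)) = α(2) = 2, α(β(3)) = α(3) = 5, α(β(4)) = α(0) = 0, α(β(5)) = α(5) = 6, α(β(6)) = α(8) = 4, α(β(7)) = α(7) = 8, α(β(8)) = α(1) = 1.
Hence α ∘ β = [3 7 2 5 0 6 4 8 1].

3 7 2 5 0 6 4 8 1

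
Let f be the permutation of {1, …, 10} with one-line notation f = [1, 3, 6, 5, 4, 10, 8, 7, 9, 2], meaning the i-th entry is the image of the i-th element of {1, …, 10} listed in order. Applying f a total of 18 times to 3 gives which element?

10

Tracing 3 → 6 → … returns to 3 after 4 steps, so 3 lies in a 4-cycle (2, 3, 6, 10).
Powers repeat with period 4 on this cycle, and 18 mod 4 = 2, so f^18(3) = f^2(3).
Stepping 2 places around the cycle: 3 → 6 → 10.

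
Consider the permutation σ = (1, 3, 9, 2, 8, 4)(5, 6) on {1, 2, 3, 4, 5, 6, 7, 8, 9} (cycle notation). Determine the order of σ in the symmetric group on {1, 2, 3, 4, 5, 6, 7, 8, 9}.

The cycle type of σ is (6, 2, 1).
The order of σ is the least common multiple of its cycle lengths: lcm(6, 2) = 6.

6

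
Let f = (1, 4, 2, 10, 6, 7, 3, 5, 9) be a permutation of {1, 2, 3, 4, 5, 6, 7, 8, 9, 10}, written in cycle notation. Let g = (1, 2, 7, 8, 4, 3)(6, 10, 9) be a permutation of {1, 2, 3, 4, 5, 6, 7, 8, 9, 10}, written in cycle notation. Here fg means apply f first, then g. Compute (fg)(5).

6

f(5) = 9, then g(9) = 6; composing gives (fg)(5) = 6.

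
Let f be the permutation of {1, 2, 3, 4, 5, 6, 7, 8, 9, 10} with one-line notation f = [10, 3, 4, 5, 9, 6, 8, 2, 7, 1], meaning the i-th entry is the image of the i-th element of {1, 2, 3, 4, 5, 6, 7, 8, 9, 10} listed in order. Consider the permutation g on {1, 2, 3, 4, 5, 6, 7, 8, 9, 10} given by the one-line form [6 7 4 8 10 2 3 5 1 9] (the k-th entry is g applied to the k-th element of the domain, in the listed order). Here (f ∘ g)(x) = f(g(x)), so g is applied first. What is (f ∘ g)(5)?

g(5) = 10, then f(10) = 1; composing gives (f ∘ g)(5) = 1.

1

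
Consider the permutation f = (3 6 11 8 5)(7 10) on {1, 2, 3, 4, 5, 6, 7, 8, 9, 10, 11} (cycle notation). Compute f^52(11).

11 lies in the 5-cycle (3 6 11 8 5).
On a 5-cycle, f^5 is the identity, so f^52 = f^2 there (52 ≡ 2 mod 5).
Stepping 2 places around the cycle: 11 → 8 → 5.

5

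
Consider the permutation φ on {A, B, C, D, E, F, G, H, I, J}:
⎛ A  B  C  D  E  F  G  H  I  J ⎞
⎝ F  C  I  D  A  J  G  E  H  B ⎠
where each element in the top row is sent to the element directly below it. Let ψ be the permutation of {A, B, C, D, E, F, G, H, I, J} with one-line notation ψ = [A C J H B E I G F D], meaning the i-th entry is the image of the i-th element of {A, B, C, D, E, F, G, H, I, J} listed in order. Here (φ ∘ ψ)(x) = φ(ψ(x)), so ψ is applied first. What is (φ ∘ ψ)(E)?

First apply ψ: ψ(E) = B, then φ(B) = C. Thus (φ ∘ ψ)(E) = C.

C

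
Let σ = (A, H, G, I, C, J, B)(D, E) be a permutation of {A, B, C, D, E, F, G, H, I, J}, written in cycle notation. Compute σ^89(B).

B lies in the 7-cycle (A, H, G, I, C, J, B).
Since the cycle has length 7, σ^89 acts on it the same as σ^5 (89 mod 7 = 5).
Advancing 5 steps from B: B → A → H → G → I → C.

C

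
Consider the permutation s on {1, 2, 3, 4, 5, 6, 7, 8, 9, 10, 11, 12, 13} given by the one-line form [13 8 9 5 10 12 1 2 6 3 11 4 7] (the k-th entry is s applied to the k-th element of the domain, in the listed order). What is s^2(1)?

7

Tracing 1 → 13 → … returns to 1 after 3 steps, so 1 lies in a 3-cycle (1, 13, 7).
Advancing 2 steps from 1: 1 → 13 → 7.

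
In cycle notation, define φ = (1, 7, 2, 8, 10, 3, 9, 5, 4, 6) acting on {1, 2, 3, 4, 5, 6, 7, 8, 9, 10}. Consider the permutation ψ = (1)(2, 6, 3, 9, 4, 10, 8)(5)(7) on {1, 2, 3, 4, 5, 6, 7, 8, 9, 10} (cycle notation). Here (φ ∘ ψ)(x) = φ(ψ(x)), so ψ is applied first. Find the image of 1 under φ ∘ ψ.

7

First apply ψ: ψ(1) = 1, then φ(1) = 7. Thus (φ ∘ ψ)(1) = 7.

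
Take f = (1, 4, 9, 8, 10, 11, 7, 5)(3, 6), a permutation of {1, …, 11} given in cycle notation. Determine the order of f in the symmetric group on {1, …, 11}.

The disjoint cycles have lengths 8, 2, 1.
Since disjoint cycles commute, ord(f) = lcm(8, 2) = 8.

8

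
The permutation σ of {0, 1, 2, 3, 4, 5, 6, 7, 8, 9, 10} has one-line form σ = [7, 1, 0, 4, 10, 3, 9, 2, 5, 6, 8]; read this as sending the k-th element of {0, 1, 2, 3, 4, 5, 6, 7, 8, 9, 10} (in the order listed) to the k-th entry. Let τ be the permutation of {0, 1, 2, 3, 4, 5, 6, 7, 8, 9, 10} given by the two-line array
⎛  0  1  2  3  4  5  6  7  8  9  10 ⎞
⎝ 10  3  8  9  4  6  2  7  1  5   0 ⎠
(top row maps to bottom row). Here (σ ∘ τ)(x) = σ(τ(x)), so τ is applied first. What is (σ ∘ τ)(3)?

First apply τ: τ(3) = 9, then σ(9) = 6. Thus (σ ∘ τ)(3) = 6.

6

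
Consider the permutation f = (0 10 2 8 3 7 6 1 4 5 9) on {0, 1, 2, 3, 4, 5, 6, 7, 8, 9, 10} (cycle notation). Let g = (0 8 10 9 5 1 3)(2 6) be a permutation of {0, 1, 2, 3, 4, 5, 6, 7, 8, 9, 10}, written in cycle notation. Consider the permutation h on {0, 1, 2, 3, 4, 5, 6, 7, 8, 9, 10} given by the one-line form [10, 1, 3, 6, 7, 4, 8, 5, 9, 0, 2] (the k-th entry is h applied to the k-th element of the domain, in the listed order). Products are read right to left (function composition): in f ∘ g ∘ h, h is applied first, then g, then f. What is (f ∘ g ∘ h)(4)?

6

Apply the permutations in order: h(4) = 7, then g(7) = 7, then f(7) = 6. So (f ∘ g ∘ h)(4) = 6.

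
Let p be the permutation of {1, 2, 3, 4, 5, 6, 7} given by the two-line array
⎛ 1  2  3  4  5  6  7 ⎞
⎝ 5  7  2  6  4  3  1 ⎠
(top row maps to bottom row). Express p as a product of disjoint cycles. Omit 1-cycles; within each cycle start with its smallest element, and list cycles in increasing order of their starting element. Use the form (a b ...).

Iterating p from 1 gives 1 → 5 → 4 → 6 → 3 → 2 → 7 → 1; that is the 7-cycle (1 5 4 6 3 2 7).
Continuing from each remaining unvisited element yields (1 5 4 6 3 2 7).

(1 5 4 6 3 2 7)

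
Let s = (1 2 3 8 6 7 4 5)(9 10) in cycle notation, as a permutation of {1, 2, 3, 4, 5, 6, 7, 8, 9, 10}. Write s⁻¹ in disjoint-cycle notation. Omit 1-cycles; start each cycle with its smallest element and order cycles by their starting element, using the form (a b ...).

The inverse reverses each cycle.
After reversing and putting each cycle's least element first, s⁻¹ = (1 5 4 7 6 8 3 2)(9 10).

(1 5 4 7 6 8 3 2)(9 10)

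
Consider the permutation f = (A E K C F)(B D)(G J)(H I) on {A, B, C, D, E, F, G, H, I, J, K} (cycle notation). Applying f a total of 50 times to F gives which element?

F

F lies in the 5-cycle (A E K C F).
On a 5-cycle, f^5 is the identity, so f^50 = f^0 there (50 ≡ 0 mod 5).
So f^50(F) = F.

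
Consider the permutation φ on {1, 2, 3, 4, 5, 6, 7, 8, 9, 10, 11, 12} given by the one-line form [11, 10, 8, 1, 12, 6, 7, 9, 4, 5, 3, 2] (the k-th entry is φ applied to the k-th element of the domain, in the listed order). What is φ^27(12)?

5

Tracing 12 → 2 → … returns to 12 after 4 steps, so 12 lies in a 4-cycle (2 10 5 12).
On a 4-cycle, φ^4 is the identity, so φ^27 = φ^3 there (27 ≡ 3 mod 4).
Advancing 3 steps from 12: 12 → 2 → 10 → 5.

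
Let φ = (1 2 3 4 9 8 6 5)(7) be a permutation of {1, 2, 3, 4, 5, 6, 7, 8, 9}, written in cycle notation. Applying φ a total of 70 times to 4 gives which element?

4 lies in the 8-cycle (1 2 3 4 9 8 6 5).
On an 8-cycle, φ^8 is the identity, so φ^70 = φ^6 there (70 ≡ 6 mod 8).
Stepping 6 places around the cycle: 4 → 9 → 8 → 6 → 5 → 1 → 2.

2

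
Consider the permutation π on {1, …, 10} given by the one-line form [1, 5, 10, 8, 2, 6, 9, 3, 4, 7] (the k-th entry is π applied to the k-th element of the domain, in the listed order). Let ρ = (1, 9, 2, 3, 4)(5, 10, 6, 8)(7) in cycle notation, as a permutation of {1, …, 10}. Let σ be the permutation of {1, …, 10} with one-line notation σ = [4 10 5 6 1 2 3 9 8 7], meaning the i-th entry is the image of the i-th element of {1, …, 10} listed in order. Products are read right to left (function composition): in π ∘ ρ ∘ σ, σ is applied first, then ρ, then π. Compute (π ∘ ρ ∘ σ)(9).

Apply the permutations in order: σ(9) = 8, then ρ(8) = 5, then π(5) = 2. So (π ∘ ρ ∘ σ)(9) = 2.

2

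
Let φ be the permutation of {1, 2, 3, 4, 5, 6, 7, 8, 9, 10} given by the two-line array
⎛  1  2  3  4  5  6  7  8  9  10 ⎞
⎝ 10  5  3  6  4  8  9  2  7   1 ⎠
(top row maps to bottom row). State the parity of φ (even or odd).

In disjoint-cycle form the cycle lengths are 5, 2, 2, 1.
A cycle of length ℓ contributes ℓ−1 transpositions, so φ is a product of 4 + 1 + 1 = 6 transpositions — even.

even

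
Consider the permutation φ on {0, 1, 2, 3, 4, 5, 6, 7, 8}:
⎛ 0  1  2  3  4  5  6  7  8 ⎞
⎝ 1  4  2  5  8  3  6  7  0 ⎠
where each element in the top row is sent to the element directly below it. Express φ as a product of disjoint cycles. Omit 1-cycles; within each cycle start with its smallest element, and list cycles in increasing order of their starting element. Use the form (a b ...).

(0 1 4 8)(3 5)

Start at 0 and follow images: 0 → 1 → 4 → 8 → 0, giving the cycle (0 1 4 8).
Continuing from each remaining unvisited element yields (0 1 4 8)(3 5).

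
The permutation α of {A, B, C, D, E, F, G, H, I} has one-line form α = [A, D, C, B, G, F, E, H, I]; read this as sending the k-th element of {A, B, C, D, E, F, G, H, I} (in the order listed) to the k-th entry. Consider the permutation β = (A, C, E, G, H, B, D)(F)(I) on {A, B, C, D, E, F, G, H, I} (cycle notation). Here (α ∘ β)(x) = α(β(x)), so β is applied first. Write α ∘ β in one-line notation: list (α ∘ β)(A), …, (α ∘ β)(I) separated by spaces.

C B G A E F H D I

(α ∘ β)(x) = α(β(x)). Computing each image: α(β(A)) = α(C) = C, α(β(B)) = α(D) = B, α(β(C)) = α(E) = G, α(β(D)) = α(A) = A, α(β(E)) = α(G) = E, α(β(F)) = α(F) = F, α(β(G)) = α(H) = H, α(β(H)) = α(B) = D, α(β(I)) = α(I) = I.
Hence α ∘ β = [C B G A E F H D I].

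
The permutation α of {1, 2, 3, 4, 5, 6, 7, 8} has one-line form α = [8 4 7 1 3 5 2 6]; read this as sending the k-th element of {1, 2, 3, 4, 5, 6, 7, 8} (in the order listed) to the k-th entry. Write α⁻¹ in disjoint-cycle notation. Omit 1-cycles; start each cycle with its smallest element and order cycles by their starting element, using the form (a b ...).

The cycle decomposition of α is (1 8 6 5 3 7 2 4).
The inverse reverses every cycle; in canonical form, α⁻¹ = (1 4 2 7 3 5 6 8).

(1 4 2 7 3 5 6 8)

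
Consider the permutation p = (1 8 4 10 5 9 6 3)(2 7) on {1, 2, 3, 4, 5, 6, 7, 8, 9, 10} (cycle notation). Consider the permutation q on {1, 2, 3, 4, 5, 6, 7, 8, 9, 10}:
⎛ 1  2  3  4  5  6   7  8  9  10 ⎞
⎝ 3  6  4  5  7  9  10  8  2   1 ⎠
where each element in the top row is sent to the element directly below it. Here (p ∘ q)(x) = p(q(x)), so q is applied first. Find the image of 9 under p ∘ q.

q(9) = 2, then p(2) = 7; composing gives (p ∘ q)(9) = 7.

7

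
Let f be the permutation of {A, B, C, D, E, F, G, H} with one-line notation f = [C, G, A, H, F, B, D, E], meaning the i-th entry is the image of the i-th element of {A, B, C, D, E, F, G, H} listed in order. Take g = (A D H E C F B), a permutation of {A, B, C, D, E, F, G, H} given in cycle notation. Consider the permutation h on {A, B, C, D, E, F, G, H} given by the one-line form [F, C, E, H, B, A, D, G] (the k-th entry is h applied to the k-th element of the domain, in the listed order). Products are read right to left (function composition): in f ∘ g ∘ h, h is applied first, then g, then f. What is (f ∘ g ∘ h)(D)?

Chase D: h(D) = H; g(H) = E; f(E) = F. Hence (f ∘ g ∘ h)(D) = F.

F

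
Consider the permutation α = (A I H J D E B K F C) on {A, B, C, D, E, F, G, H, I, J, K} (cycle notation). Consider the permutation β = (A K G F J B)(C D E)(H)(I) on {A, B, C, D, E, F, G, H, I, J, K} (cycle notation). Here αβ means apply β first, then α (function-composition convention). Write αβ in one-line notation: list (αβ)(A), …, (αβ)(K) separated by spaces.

For each element, apply β then α: A → K → F; B → A → I; C → D → E; D → E → B; E → C → A; F → J → D; G → F → C; H → H → J; I → I → H; J → B → K; K → G → G.
So αβ in one-line form is F I E B A D C J H K G.

F I E B A D C J H K G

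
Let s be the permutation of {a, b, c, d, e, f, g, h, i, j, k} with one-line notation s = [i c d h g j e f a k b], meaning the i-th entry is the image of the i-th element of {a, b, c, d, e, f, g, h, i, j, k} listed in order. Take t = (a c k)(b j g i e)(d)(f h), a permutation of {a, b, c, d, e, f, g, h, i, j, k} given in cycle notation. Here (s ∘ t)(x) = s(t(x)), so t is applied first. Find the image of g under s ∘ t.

t(g) = i, then s(i) = a; composing gives (s ∘ t)(g) = a.

a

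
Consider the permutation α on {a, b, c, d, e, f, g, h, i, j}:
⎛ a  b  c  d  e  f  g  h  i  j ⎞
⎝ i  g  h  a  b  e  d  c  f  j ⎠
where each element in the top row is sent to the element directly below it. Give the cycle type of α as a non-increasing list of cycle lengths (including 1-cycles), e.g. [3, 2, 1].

The disjoint cycles are (a i f e b g d)(c h)(j), with lengths 7, 2, 1 in non-increasing order.

[7, 2, 1]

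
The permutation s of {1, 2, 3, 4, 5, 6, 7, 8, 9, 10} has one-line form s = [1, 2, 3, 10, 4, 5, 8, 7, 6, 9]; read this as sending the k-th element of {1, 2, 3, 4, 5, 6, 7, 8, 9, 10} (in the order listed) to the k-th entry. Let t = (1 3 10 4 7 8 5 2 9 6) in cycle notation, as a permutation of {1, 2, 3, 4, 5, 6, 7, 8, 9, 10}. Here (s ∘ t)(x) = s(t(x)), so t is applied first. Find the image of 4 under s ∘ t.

8

t(4) = 7, then s(7) = 8; composing gives (s ∘ t)(4) = 8.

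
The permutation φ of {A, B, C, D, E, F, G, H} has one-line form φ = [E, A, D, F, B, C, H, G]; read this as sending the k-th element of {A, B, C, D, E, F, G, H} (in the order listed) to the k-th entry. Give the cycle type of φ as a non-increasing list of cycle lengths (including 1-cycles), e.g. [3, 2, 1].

The disjoint cycles are (A E B)(C D F)(G H), with lengths 3, 3, 2 in non-increasing order.

[3, 3, 2]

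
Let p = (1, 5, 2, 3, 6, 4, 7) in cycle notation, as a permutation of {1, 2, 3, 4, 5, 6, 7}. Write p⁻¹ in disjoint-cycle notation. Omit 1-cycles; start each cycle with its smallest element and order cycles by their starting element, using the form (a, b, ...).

(1, 7, 4, 6, 3, 2, 5)

If p sends a → b within a cycle, p⁻¹ sends b → a; equivalently, reverse each cycle.
After reversing and putting each cycle's least element first, p⁻¹ = (1, 7, 4, 6, 3, 2, 5).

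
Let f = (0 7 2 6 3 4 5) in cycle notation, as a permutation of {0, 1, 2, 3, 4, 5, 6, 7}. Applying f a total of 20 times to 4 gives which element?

3

4 lies in the 7-cycle (0 7 2 6 3 4 5).
Powers repeat with period 7 on this cycle, and 20 mod 7 = 6, so f^20(4) = f^6(4).
Advancing 6 steps from 4: 4 → 5 → 0 → 7 → 2 → 6 → 3.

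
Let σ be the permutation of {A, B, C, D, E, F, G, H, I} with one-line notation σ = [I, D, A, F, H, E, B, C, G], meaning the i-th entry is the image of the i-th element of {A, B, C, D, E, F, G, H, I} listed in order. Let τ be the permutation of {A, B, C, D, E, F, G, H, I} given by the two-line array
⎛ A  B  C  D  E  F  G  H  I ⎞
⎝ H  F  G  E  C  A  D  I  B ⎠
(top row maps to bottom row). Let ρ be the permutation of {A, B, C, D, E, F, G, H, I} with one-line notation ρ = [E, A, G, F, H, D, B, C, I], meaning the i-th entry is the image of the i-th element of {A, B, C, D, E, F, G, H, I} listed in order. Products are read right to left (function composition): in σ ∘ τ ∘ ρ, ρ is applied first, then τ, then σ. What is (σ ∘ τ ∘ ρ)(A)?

Apply the permutations in order: ρ(A) = E, then τ(E) = C, then σ(C) = A. So (σ ∘ τ ∘ ρ)(A) = A.

A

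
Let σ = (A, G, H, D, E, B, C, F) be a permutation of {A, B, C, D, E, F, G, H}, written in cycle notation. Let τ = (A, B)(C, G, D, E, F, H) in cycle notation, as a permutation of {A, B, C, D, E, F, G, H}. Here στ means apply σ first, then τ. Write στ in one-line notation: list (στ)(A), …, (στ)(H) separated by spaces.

D G H F A B C E

(στ)(x) = τ(σ(x)). Computing each image: τ(σ(A)) = τ(G) = D, τ(σ(B)) = τ(C) = G, τ(σ(C)) = τ(F) = H, τ(σ(D)) = τ(E) = F, τ(σ(E)) = τ(B) = A, τ(σ(F)) = τ(A) = B, τ(σ(G)) = τ(H) = C, τ(σ(H)) = τ(D) = E.
Hence στ = [D G H F A B C E].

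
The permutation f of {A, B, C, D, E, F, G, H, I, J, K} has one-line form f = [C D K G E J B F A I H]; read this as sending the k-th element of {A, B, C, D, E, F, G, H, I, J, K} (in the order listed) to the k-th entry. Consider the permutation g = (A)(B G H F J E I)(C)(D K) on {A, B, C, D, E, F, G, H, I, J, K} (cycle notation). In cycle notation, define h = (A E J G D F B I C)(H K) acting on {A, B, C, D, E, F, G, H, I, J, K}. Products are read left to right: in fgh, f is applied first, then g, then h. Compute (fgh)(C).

F

(fgh)(C) = h(g(f(C))). f(C) = K, then g(K) = D, then h(D) = F, so the result is F.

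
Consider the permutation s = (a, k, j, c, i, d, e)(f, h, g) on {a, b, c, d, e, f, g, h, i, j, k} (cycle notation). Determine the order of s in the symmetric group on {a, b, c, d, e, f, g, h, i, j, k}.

21

The cycle type of s is (7, 3, 1).
The order is lcm(7, 3) = 21.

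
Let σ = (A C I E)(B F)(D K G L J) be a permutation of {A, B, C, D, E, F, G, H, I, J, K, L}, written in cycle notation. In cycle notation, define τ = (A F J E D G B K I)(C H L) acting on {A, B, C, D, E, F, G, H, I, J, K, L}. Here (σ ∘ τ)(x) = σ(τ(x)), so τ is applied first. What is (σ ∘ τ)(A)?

B

(σ ∘ τ)(A) = σ(τ(A)). τ(A) = F, then σ(F) = B. So (σ ∘ τ)(A) = B.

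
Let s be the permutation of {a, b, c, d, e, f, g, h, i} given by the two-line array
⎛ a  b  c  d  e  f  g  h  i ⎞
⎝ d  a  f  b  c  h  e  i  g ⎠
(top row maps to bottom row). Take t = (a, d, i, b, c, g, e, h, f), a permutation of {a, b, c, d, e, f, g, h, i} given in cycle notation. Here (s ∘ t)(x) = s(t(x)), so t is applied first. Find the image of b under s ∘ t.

(s ∘ t)(b) = s(t(b)). t(b) = c, then s(c) = f. So (s ∘ t)(b) = f.

f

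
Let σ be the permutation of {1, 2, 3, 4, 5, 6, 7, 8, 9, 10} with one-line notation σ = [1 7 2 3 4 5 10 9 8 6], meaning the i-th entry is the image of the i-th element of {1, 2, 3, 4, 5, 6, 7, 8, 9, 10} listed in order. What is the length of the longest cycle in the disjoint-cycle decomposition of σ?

Decomposing into disjoint cycles gives (2, 7, 10, 6, 5, 4, 3)(8, 9); the longest has length 7.

7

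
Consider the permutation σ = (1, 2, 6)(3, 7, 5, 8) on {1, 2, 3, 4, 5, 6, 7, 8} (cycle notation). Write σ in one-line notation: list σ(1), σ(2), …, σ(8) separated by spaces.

2 6 7 4 8 1 5 3

Reading each image from the cycles: 1↦2, 2↦6, 3↦7, 4↦4, 5↦8, 6↦1, 7↦5, 8↦3.
Listing these in domain order gives 2 6 7 4 8 1 5 3.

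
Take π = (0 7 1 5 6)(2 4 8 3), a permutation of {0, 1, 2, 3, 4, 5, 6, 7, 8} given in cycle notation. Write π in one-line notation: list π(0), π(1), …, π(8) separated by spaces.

Reading each image from the cycles: 0→7, 1→5, 2→4, 3→2, 4→8, 5→6, 6→0, 7→1, 8→3.
Listing these in domain order gives 7 5 4 2 8 6 0 1 3.

7 5 4 2 8 6 0 1 3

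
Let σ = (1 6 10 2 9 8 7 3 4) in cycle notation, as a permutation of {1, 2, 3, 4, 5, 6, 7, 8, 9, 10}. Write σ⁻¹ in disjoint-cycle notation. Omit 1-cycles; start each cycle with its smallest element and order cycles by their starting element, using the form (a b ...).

If σ sends a → b within a cycle, σ⁻¹ sends b → a; equivalently, reverse each cycle.
After reversing and putting each cycle's least element first, σ⁻¹ = (1 4 3 7 8 9 2 10 6).

(1 4 3 7 8 9 2 10 6)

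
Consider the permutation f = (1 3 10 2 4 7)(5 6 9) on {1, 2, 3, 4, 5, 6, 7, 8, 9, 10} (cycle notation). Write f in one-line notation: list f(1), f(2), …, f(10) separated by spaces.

Each element maps to the next entry in its cycle (wrapping to the front): 1→3, 2→4, 3→10, 4→7, 5→6, 6→9, 7→1, 8→8, 9→5, 10→2.
So the one-line form is 3 4 10 7 6 9 1 8 5 2.

3 4 10 7 6 9 1 8 5 2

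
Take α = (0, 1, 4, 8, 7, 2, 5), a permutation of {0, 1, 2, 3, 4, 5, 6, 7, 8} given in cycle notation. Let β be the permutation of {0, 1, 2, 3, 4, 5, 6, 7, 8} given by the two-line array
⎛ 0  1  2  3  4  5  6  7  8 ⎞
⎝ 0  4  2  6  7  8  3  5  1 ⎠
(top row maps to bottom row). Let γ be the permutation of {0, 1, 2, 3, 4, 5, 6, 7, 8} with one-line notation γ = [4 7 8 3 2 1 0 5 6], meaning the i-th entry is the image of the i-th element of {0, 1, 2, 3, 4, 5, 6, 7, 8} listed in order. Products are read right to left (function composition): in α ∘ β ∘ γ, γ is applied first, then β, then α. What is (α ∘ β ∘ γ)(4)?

Apply the permutations in order: γ(4) = 2, then β(2) = 2, then α(2) = 5. So (α ∘ β ∘ γ)(4) = 5.

5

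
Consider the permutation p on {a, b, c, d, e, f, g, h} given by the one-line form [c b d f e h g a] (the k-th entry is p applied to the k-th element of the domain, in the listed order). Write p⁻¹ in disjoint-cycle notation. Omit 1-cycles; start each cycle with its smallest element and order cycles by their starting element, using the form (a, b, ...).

The cycle decomposition of p is (a, c, d, f, h).
Reversing each cycle (and rotating so the smallest element leads) gives p⁻¹ = (a, h, f, d, c).

(a, h, f, d, c)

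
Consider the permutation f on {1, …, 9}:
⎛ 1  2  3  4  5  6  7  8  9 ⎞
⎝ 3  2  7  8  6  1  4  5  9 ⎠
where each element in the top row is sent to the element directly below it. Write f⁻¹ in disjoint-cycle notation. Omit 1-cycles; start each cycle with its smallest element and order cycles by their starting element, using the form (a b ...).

(1 6 5 8 4 7 3)

The cycle decomposition of f is (1 3 7 4 8 5 6).
Reversing each cycle (and rotating so the smallest element leads) gives f⁻¹ = (1 6 5 8 4 7 3).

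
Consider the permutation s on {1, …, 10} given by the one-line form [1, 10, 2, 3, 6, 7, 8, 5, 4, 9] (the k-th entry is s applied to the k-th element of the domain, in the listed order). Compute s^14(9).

10

Tracing 9 → 4 → … returns to 9 after 5 steps, so 9 lies in a 5-cycle (2 10 9 4 3).
Powers repeat with period 5 on this cycle, and 14 mod 5 = 4, so s^14(9) = s^4(9).
Advancing 4 steps from 9: 9 → 4 → 3 → 2 → 10.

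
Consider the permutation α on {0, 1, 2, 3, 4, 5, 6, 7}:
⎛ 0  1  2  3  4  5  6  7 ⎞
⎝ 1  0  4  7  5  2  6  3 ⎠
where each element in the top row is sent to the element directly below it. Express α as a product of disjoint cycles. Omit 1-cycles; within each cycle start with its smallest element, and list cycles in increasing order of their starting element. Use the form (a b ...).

Iterating α from 0 gives 0 → 1 → 0; that is the 2-cycle (0 1).
Repeating from the next unused element and collecting all non-trivial cycles gives (0 1)(2 4 5)(3 7).

(0 1)(2 4 5)(3 7)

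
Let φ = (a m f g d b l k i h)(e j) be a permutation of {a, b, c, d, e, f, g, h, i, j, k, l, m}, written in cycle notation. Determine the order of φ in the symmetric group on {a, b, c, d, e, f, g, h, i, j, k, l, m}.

10

The cycle type of φ is (10, 2, 1).
Since disjoint cycles commute, ord(φ) = lcm(10, 2) = 10.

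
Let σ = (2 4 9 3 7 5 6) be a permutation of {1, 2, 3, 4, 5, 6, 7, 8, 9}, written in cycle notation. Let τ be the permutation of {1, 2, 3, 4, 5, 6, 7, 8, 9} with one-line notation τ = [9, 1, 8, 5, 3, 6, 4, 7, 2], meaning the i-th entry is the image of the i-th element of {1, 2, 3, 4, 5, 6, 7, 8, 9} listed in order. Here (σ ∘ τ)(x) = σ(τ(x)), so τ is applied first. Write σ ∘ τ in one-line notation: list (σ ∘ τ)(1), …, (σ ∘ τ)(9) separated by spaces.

(σ ∘ τ)(x) = σ(τ(x)). Computing each image: σ(τ(1)) = σ(9) = 3, σ(τ(2)) = σ(1) = 1, σ(τ(3)) = σ(8) = 8, σ(τ(4)) = σ(5) = 6, σ(τ(5)) = σ(3) = 7, σ(τ(6)) = σ(6) = 2, σ(τ(7)) = σ(4) = 9, σ(τ(8)) = σ(7) = 5, σ(τ(9)) = σ(2) = 4.
Hence σ ∘ τ = [3 1 8 6 7 2 9 5 4].

3 1 8 6 7 2 9 5 4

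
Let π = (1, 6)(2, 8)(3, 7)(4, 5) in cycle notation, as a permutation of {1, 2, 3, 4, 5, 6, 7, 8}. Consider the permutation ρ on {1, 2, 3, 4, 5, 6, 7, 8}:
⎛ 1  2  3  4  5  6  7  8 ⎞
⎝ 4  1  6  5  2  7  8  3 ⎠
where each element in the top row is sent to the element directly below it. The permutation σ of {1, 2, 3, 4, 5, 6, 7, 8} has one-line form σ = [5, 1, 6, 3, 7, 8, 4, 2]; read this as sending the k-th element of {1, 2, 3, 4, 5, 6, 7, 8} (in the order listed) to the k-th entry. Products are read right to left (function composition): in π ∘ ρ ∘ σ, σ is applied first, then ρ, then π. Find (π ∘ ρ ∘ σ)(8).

6

(π ∘ ρ ∘ σ)(8) = π(ρ(σ(8))). σ(8) = 2, then ρ(2) = 1, then π(1) = 6, so the result is 6.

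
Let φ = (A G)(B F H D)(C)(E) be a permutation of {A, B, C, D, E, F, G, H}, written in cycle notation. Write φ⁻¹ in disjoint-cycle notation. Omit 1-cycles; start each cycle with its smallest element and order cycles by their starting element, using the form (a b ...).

(A G)(B D H F)

The inverse reverses each cycle.
After reversing and putting each cycle's least element first, φ⁻¹ = (A G)(B D H F).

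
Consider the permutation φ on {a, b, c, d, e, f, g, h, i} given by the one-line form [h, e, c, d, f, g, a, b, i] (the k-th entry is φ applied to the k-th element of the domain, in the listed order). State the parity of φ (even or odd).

odd

In disjoint-cycle form the cycle lengths are 6, 1, 1, 1.
A cycle is odd iff its length is even; φ has 1 even-length cycle, so sgn(φ) = (−1)^1 and φ is odd.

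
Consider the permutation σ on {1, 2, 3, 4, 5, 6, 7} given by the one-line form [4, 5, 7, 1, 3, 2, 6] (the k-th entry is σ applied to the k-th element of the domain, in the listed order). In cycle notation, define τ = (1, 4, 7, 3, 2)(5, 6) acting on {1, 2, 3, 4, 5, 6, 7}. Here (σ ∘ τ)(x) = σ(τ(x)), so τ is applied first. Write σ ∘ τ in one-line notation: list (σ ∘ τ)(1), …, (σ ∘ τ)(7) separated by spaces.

1 4 5 6 2 3 7

For each element, apply τ then σ: 1 → 4 → 1; 2 → 1 → 4; 3 → 2 → 5; 4 → 7 → 6; 5 → 6 → 2; 6 → 5 → 3; 7 → 3 → 7.
So σ ∘ τ in one-line form is 1 4 5 6 2 3 7.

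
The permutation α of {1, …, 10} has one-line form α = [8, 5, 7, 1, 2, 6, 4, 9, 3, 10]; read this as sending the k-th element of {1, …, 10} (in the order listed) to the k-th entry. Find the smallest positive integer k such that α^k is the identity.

6

Decomposing into disjoint cycles gives cycle lengths 6, 2, 1, 1.
Since disjoint cycles commute, ord(α) = lcm(6, 2) = 6.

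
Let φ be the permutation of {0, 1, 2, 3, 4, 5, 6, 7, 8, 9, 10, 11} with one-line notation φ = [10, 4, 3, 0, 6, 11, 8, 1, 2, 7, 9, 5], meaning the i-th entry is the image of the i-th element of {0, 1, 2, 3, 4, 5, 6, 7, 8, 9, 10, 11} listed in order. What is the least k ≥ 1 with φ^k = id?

10

The disjoint-cycle form of φ has cycle lengths 10, 2.
The order is lcm(10, 2) = 10.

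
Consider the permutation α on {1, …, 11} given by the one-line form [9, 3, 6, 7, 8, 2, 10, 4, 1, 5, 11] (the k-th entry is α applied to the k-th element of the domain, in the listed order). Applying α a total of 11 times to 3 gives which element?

2

Tracing 3 → 6 → … returns to 3 after 3 steps, so 3 lies in a 3-cycle (2 3 6).
Since the cycle has length 3, α^11 acts on it the same as α^2 (11 mod 3 = 2).
Stepping 2 places around the cycle: 3 → 6 → 2.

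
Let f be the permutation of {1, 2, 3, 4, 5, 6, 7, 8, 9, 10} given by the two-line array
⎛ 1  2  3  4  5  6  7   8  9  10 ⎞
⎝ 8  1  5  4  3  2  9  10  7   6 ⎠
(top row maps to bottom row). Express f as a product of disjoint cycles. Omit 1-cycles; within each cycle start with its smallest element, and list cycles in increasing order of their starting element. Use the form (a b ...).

Start at 1 and follow images: 1 → 8 → 10 → 6 → 2 → 1, giving the cycle (1 8 10 6 2).
Continuing from each remaining unvisited element yields (1 8 10 6 2)(3 5)(7 9).

(1 8 10 6 2)(3 5)(7 9)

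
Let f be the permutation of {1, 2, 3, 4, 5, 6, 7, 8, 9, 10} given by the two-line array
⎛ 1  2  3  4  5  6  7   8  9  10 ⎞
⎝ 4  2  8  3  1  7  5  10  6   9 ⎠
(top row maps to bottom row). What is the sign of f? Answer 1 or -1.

1

In disjoint-cycle form the cycle lengths are 9, 1.
A cycle of length ℓ contributes ℓ−1 transpositions, so f is a product of 8 transpositions — even.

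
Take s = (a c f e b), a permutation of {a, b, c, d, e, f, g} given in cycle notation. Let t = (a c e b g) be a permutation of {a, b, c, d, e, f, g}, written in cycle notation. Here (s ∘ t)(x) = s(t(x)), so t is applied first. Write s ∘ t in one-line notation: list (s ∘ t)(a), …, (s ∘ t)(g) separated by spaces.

f g b d a e c

(s ∘ t)(x) = s(t(x)). Computing each image: s(t(a)) = s(c) = f, s(t(b)) = s(g) = g, s(t(c)) = s(e) = b, s(t(d)) = s(d) = d, s(t(e)) = s(b) = a, s(t(f)) = s(f) = e, s(t(g)) = s(a) = c.
Hence s ∘ t = [f g b d a e c].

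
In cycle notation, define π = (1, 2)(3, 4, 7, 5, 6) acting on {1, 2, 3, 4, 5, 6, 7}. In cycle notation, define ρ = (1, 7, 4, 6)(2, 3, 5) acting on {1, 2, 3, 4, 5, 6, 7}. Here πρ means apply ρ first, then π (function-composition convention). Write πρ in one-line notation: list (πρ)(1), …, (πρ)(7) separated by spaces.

5 4 6 3 1 2 7

(πρ)(x) = π(ρ(x)). Computing each image: π(ρ(1)) = π(7) = 5, π(ρ(2)) = π(3) = 4, π(ρ(3)) = π(5) = 6, π(ρ(4)) = π(6) = 3, π(ρ(5)) = π(2) = 1, π(ρ(6)) = π(1) = 2, π(ρ(7)) = π(4) = 7.
Hence πρ = [5 4 6 3 1 2 7].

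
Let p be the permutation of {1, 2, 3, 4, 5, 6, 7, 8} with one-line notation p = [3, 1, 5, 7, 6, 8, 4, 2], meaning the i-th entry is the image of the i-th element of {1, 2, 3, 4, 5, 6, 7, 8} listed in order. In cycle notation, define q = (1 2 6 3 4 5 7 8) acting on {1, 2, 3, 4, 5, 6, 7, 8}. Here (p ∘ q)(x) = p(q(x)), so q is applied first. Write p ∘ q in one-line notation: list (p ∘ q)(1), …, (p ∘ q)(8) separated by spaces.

1 8 7 6 4 5 2 3

For each element, apply q then p: 1 → 2 → 1; 2 → 6 → 8; 3 → 4 → 7; 4 → 5 → 6; 5 → 7 → 4; 6 → 3 → 5; 7 → 8 → 2; 8 → 1 → 3.
Collecting the images, p ∘ q = [1 8 7 6 4 5 2 3].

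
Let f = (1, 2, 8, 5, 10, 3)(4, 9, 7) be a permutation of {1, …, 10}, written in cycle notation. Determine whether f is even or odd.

The cycle lengths are 6, 3, 1.
A cycle is odd iff its length is even; f has 1 even-length cycle, so sgn(f) = (−1)^1 and f is odd.

odd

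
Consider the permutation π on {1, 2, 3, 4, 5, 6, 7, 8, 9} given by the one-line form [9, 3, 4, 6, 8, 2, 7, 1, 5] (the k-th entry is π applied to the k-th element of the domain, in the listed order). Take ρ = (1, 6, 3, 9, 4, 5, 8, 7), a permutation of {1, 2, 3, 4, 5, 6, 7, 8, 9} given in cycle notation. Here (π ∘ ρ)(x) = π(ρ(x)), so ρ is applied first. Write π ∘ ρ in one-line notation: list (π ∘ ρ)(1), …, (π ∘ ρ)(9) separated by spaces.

(π ∘ ρ)(x) = π(ρ(x)). Computing each image: π(ρ(1)) = π(6) = 2, π(ρ(2)) = π(2) = 3, π(ρ(3)) = π(9) = 5, π(ρ(4)) = π(5) = 8, π(ρ(5)) = π(8) = 1, π(ρ(6)) = π(3) = 4, π(ρ(7)) = π(1) = 9, π(ρ(8)) = π(7) = 7, π(ρ(9)) = π(4) = 6.
Hence π ∘ ρ = [2 3 5 8 1 4 9 7 6].

2 3 5 8 1 4 9 7 6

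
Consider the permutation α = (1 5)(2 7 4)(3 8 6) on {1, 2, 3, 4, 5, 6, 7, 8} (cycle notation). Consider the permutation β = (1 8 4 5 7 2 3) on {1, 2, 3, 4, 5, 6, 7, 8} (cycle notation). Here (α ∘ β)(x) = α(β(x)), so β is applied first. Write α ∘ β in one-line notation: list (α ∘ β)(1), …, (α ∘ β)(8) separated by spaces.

For each element, apply β then α: 1 → 8 → 6; 2 → 3 → 8; 3 → 1 → 5; 4 → 5 → 1; 5 → 7 → 4; 6 → 6 → 3; 7 → 2 → 7; 8 → 4 → 2.
So α ∘ β in one-line form is 6 8 5 1 4 3 7 2.

6 8 5 1 4 3 7 2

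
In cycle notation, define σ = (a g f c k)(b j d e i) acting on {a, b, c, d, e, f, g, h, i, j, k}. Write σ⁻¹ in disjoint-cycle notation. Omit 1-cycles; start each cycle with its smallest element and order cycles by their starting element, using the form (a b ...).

Inverting a permutation written in cycle notation just reverses the order within every cycle.
Reversing each cycle of σ and rotating so the smallest element leads gives (a k c f g)(b i e d j).

(a k c f g)(b i e d j)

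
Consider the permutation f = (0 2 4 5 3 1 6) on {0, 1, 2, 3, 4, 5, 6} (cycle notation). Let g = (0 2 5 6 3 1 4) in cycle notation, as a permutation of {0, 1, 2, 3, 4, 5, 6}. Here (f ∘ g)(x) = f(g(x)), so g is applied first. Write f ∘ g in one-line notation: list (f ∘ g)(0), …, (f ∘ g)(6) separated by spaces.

For each element, apply g then f: 0 → 2 → 4; 1 → 4 → 5; 2 → 5 → 3; 3 → 1 → 6; 4 → 0 → 2; 5 → 6 → 0; 6 → 3 → 1.
So f ∘ g in one-line form is 4 5 3 6 2 0 1.

4 5 3 6 2 0 1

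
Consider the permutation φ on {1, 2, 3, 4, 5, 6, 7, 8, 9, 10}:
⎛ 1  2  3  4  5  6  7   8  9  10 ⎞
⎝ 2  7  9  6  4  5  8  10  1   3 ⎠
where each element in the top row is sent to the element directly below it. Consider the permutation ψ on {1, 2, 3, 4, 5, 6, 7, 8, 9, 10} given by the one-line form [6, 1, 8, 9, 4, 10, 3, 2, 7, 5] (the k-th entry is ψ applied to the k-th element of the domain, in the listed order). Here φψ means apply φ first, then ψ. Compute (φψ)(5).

9

First apply φ: φ(5) = 4, then ψ(4) = 9. Thus (φψ)(5) = 9.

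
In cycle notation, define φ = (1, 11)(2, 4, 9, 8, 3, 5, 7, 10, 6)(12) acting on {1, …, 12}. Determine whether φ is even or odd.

The cycle lengths are 9, 2, 1.
A cycle of length ℓ contributes ℓ−1 transpositions, so φ is a product of 8 + 1 = 9 transpositions — odd.

odd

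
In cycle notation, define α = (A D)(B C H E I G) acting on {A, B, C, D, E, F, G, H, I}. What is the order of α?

6

The disjoint cycles have lengths 6, 2, 1.
Since disjoint cycles commute, ord(α) = lcm(6, 2) = 6.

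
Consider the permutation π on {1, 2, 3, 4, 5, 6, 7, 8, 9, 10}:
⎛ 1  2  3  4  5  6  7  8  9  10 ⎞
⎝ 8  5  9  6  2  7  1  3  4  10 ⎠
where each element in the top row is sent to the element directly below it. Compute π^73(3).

6

Tracing 3 → 9 → … returns to 3 after 7 steps, so 3 lies in a 7-cycle (1, 8, 3, 9, 4, 6, 7).
Powers repeat with period 7 on this cycle, and 73 mod 7 = 3, so π^73(3) = π^3(3).
Advancing 3 steps from 3: 3 → 9 → 4 → 6.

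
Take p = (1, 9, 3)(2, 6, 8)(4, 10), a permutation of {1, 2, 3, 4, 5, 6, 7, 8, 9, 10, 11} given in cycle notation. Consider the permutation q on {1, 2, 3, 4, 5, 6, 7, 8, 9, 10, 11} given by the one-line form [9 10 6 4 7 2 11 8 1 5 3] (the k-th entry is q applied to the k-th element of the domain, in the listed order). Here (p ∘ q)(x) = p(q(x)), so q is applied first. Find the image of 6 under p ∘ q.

6

q(6) = 2, then p(2) = 6; composing gives (p ∘ q)(6) = 6.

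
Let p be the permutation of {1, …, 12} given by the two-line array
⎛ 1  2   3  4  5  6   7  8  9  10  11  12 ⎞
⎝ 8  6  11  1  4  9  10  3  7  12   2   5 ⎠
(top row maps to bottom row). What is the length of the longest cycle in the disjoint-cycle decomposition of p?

Decomposing into disjoint cycles gives (1 8 3 11 2 6 9 7 10 12 5 4); the longest has length 12.

12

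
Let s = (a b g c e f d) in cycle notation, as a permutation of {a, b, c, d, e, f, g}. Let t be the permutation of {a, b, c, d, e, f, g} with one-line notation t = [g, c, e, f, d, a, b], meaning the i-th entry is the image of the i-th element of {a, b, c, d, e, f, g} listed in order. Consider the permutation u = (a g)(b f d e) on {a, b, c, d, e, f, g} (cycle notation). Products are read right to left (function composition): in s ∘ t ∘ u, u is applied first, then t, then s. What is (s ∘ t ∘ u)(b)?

Apply the permutations in order: u(b) = f, then t(f) = a, then s(a) = b. So (s ∘ t ∘ u)(b) = b.

b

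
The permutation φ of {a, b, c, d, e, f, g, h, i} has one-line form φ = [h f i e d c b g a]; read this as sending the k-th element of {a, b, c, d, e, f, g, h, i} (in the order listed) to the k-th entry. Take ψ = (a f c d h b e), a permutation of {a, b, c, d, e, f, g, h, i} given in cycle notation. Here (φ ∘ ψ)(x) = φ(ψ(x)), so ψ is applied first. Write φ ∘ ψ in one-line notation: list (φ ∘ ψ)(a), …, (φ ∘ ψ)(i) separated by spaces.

(φ ∘ ψ)(x) = φ(ψ(x)). Computing each image: φ(ψ(a)) = φ(f) = c, φ(ψ(b)) = φ(e) = d, φ(ψ(c)) = φ(d) = e, φ(ψ(d)) = φ(h) = g, φ(ψ(e)) = φ(a) = h, φ(ψ(f)) = φ(c) = i, φ(ψ(g)) = φ(g) = b, φ(ψ(h)) = φ(b) = f, φ(ψ(i)) = φ(i) = a.
Hence φ ∘ ψ = [c d e g h i b f a].

c d e g h i b f a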